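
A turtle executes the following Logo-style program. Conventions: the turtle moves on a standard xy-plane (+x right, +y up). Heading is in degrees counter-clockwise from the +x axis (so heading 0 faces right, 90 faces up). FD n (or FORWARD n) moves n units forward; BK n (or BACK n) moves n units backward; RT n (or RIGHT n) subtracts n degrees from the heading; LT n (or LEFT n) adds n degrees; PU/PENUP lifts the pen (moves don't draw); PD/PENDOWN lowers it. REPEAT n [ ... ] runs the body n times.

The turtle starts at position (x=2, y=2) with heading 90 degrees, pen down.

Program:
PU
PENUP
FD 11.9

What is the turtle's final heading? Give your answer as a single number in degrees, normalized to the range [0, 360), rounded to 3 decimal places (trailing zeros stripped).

Answer: 90

Derivation:
Executing turtle program step by step:
Start: pos=(2,2), heading=90, pen down
PU: pen up
PU: pen up
FD 11.9: (2,2) -> (2,13.9) [heading=90, move]
Final: pos=(2,13.9), heading=90, 0 segment(s) drawn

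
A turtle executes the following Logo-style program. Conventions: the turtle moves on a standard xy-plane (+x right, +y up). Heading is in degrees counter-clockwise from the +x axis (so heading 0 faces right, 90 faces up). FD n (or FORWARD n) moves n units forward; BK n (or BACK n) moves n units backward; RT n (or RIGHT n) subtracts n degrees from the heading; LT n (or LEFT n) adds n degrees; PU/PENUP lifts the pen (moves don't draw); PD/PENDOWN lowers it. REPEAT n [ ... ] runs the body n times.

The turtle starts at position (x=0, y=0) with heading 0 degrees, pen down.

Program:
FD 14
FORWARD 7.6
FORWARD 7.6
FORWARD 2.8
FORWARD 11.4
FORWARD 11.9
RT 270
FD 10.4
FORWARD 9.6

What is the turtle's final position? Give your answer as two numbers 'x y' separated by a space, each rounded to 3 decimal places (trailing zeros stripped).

Answer: 55.3 20

Derivation:
Executing turtle program step by step:
Start: pos=(0,0), heading=0, pen down
FD 14: (0,0) -> (14,0) [heading=0, draw]
FD 7.6: (14,0) -> (21.6,0) [heading=0, draw]
FD 7.6: (21.6,0) -> (29.2,0) [heading=0, draw]
FD 2.8: (29.2,0) -> (32,0) [heading=0, draw]
FD 11.4: (32,0) -> (43.4,0) [heading=0, draw]
FD 11.9: (43.4,0) -> (55.3,0) [heading=0, draw]
RT 270: heading 0 -> 90
FD 10.4: (55.3,0) -> (55.3,10.4) [heading=90, draw]
FD 9.6: (55.3,10.4) -> (55.3,20) [heading=90, draw]
Final: pos=(55.3,20), heading=90, 8 segment(s) drawn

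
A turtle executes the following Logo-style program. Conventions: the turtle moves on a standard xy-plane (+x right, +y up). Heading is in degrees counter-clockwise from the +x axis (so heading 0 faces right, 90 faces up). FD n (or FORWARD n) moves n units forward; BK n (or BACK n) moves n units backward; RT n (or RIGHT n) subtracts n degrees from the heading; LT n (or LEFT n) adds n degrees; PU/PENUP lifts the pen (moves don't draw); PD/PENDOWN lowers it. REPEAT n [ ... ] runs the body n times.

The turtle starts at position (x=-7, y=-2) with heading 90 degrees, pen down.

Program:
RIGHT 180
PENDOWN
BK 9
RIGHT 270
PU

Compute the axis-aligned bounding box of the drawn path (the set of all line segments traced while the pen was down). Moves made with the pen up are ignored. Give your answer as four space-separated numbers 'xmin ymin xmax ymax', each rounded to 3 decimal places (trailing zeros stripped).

Executing turtle program step by step:
Start: pos=(-7,-2), heading=90, pen down
RT 180: heading 90 -> 270
PD: pen down
BK 9: (-7,-2) -> (-7,7) [heading=270, draw]
RT 270: heading 270 -> 0
PU: pen up
Final: pos=(-7,7), heading=0, 1 segment(s) drawn

Segment endpoints: x in {-7, -7}, y in {-2, 7}
xmin=-7, ymin=-2, xmax=-7, ymax=7

Answer: -7 -2 -7 7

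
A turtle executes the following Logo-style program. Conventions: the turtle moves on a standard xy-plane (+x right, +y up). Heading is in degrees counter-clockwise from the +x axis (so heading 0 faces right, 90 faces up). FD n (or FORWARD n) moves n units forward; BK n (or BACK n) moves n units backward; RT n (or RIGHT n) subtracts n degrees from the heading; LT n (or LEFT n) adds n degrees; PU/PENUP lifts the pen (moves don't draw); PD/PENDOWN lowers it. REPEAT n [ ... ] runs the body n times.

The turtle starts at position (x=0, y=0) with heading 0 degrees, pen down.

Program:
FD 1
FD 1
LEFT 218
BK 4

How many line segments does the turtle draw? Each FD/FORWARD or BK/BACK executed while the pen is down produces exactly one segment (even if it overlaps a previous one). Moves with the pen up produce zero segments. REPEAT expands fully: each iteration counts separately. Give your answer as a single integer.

Answer: 3

Derivation:
Executing turtle program step by step:
Start: pos=(0,0), heading=0, pen down
FD 1: (0,0) -> (1,0) [heading=0, draw]
FD 1: (1,0) -> (2,0) [heading=0, draw]
LT 218: heading 0 -> 218
BK 4: (2,0) -> (5.152,2.463) [heading=218, draw]
Final: pos=(5.152,2.463), heading=218, 3 segment(s) drawn
Segments drawn: 3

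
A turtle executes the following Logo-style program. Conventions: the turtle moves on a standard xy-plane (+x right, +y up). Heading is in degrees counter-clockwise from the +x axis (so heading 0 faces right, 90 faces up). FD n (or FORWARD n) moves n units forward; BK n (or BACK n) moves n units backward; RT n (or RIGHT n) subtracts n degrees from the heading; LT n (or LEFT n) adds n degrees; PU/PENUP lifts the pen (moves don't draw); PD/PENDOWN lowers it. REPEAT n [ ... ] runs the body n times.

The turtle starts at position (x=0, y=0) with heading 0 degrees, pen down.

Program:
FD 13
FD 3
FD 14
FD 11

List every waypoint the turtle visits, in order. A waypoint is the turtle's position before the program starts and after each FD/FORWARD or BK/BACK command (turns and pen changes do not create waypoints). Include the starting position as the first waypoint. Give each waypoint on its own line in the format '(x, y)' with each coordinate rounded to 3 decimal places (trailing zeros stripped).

Executing turtle program step by step:
Start: pos=(0,0), heading=0, pen down
FD 13: (0,0) -> (13,0) [heading=0, draw]
FD 3: (13,0) -> (16,0) [heading=0, draw]
FD 14: (16,0) -> (30,0) [heading=0, draw]
FD 11: (30,0) -> (41,0) [heading=0, draw]
Final: pos=(41,0), heading=0, 4 segment(s) drawn
Waypoints (5 total):
(0, 0)
(13, 0)
(16, 0)
(30, 0)
(41, 0)

Answer: (0, 0)
(13, 0)
(16, 0)
(30, 0)
(41, 0)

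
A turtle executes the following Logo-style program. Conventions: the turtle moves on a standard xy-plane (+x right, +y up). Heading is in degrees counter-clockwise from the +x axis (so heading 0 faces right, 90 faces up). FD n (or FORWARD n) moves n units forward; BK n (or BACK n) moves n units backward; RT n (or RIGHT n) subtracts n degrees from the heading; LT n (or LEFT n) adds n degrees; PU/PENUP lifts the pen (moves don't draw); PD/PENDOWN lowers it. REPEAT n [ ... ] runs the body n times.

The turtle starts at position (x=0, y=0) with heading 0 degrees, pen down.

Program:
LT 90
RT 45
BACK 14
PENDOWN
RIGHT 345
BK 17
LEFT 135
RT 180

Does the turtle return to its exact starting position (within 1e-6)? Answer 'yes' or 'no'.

Executing turtle program step by step:
Start: pos=(0,0), heading=0, pen down
LT 90: heading 0 -> 90
RT 45: heading 90 -> 45
BK 14: (0,0) -> (-9.899,-9.899) [heading=45, draw]
PD: pen down
RT 345: heading 45 -> 60
BK 17: (-9.899,-9.899) -> (-18.399,-24.622) [heading=60, draw]
LT 135: heading 60 -> 195
RT 180: heading 195 -> 15
Final: pos=(-18.399,-24.622), heading=15, 2 segment(s) drawn

Start position: (0, 0)
Final position: (-18.399, -24.622)
Distance = 30.737; >= 1e-6 -> NOT closed

Answer: no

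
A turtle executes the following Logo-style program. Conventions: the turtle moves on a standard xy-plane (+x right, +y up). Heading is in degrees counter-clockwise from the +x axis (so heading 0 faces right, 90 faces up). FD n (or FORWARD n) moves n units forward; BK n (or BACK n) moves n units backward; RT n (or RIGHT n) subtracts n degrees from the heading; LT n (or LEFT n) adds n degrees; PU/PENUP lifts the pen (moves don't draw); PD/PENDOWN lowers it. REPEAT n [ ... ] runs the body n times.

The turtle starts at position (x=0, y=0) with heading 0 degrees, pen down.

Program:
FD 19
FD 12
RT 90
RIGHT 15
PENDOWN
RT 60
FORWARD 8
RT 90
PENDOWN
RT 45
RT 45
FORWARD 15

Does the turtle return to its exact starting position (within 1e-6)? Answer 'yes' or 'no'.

Executing turtle program step by step:
Start: pos=(0,0), heading=0, pen down
FD 19: (0,0) -> (19,0) [heading=0, draw]
FD 12: (19,0) -> (31,0) [heading=0, draw]
RT 90: heading 0 -> 270
RT 15: heading 270 -> 255
PD: pen down
RT 60: heading 255 -> 195
FD 8: (31,0) -> (23.273,-2.071) [heading=195, draw]
RT 90: heading 195 -> 105
PD: pen down
RT 45: heading 105 -> 60
RT 45: heading 60 -> 15
FD 15: (23.273,-2.071) -> (37.761,1.812) [heading=15, draw]
Final: pos=(37.761,1.812), heading=15, 4 segment(s) drawn

Start position: (0, 0)
Final position: (37.761, 1.812)
Distance = 37.805; >= 1e-6 -> NOT closed

Answer: no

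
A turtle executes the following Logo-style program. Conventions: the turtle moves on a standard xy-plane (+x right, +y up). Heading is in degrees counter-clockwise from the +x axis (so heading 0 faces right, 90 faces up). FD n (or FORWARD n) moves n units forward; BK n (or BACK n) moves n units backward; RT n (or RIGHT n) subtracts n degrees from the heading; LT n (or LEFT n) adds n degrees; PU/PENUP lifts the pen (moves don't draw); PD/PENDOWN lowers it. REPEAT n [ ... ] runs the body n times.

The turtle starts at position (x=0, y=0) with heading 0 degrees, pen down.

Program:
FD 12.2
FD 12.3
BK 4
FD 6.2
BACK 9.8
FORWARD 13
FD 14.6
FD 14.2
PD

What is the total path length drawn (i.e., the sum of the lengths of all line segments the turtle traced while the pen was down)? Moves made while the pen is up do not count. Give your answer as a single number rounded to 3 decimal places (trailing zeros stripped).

Answer: 86.3

Derivation:
Executing turtle program step by step:
Start: pos=(0,0), heading=0, pen down
FD 12.2: (0,0) -> (12.2,0) [heading=0, draw]
FD 12.3: (12.2,0) -> (24.5,0) [heading=0, draw]
BK 4: (24.5,0) -> (20.5,0) [heading=0, draw]
FD 6.2: (20.5,0) -> (26.7,0) [heading=0, draw]
BK 9.8: (26.7,0) -> (16.9,0) [heading=0, draw]
FD 13: (16.9,0) -> (29.9,0) [heading=0, draw]
FD 14.6: (29.9,0) -> (44.5,0) [heading=0, draw]
FD 14.2: (44.5,0) -> (58.7,0) [heading=0, draw]
PD: pen down
Final: pos=(58.7,0), heading=0, 8 segment(s) drawn

Segment lengths:
  seg 1: (0,0) -> (12.2,0), length = 12.2
  seg 2: (12.2,0) -> (24.5,0), length = 12.3
  seg 3: (24.5,0) -> (20.5,0), length = 4
  seg 4: (20.5,0) -> (26.7,0), length = 6.2
  seg 5: (26.7,0) -> (16.9,0), length = 9.8
  seg 6: (16.9,0) -> (29.9,0), length = 13
  seg 7: (29.9,0) -> (44.5,0), length = 14.6
  seg 8: (44.5,0) -> (58.7,0), length = 14.2
Total = 86.3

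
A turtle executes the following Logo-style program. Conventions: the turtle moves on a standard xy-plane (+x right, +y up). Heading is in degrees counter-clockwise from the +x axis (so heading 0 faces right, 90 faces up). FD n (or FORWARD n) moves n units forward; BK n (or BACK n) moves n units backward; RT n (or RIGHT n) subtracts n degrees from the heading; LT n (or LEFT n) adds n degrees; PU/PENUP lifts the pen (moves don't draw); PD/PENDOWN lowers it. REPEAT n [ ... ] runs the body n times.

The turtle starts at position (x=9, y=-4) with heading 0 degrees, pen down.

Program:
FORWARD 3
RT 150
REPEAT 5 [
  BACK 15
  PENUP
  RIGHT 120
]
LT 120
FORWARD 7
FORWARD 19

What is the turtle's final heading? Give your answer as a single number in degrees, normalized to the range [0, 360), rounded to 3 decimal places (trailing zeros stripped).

Answer: 90

Derivation:
Executing turtle program step by step:
Start: pos=(9,-4), heading=0, pen down
FD 3: (9,-4) -> (12,-4) [heading=0, draw]
RT 150: heading 0 -> 210
REPEAT 5 [
  -- iteration 1/5 --
  BK 15: (12,-4) -> (24.99,3.5) [heading=210, draw]
  PU: pen up
  RT 120: heading 210 -> 90
  -- iteration 2/5 --
  BK 15: (24.99,3.5) -> (24.99,-11.5) [heading=90, move]
  PU: pen up
  RT 120: heading 90 -> 330
  -- iteration 3/5 --
  BK 15: (24.99,-11.5) -> (12,-4) [heading=330, move]
  PU: pen up
  RT 120: heading 330 -> 210
  -- iteration 4/5 --
  BK 15: (12,-4) -> (24.99,3.5) [heading=210, move]
  PU: pen up
  RT 120: heading 210 -> 90
  -- iteration 5/5 --
  BK 15: (24.99,3.5) -> (24.99,-11.5) [heading=90, move]
  PU: pen up
  RT 120: heading 90 -> 330
]
LT 120: heading 330 -> 90
FD 7: (24.99,-11.5) -> (24.99,-4.5) [heading=90, move]
FD 19: (24.99,-4.5) -> (24.99,14.5) [heading=90, move]
Final: pos=(24.99,14.5), heading=90, 2 segment(s) drawn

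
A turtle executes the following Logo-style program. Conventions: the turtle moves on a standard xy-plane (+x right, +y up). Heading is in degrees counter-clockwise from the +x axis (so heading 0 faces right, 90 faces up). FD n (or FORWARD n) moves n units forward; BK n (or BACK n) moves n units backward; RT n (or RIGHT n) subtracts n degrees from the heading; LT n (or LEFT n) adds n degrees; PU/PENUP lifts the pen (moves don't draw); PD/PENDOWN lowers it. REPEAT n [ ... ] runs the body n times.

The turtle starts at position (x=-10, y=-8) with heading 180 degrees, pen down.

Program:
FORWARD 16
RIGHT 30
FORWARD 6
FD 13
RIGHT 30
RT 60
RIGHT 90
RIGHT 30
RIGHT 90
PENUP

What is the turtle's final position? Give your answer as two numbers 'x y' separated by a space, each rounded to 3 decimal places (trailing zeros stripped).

Executing turtle program step by step:
Start: pos=(-10,-8), heading=180, pen down
FD 16: (-10,-8) -> (-26,-8) [heading=180, draw]
RT 30: heading 180 -> 150
FD 6: (-26,-8) -> (-31.196,-5) [heading=150, draw]
FD 13: (-31.196,-5) -> (-42.454,1.5) [heading=150, draw]
RT 30: heading 150 -> 120
RT 60: heading 120 -> 60
RT 90: heading 60 -> 330
RT 30: heading 330 -> 300
RT 90: heading 300 -> 210
PU: pen up
Final: pos=(-42.454,1.5), heading=210, 3 segment(s) drawn

Answer: -42.454 1.5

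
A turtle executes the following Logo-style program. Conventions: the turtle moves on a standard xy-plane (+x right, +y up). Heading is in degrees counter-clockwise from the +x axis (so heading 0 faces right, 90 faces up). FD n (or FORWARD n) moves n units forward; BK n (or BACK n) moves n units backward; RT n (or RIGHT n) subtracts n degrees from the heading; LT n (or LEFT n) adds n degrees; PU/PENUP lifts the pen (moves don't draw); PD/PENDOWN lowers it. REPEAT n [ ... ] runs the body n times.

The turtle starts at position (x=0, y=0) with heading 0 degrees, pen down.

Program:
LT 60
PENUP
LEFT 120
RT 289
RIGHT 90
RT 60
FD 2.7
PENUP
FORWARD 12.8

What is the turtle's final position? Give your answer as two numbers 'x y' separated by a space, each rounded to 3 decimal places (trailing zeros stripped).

Answer: -2.958 15.215

Derivation:
Executing turtle program step by step:
Start: pos=(0,0), heading=0, pen down
LT 60: heading 0 -> 60
PU: pen up
LT 120: heading 60 -> 180
RT 289: heading 180 -> 251
RT 90: heading 251 -> 161
RT 60: heading 161 -> 101
FD 2.7: (0,0) -> (-0.515,2.65) [heading=101, move]
PU: pen up
FD 12.8: (-0.515,2.65) -> (-2.958,15.215) [heading=101, move]
Final: pos=(-2.958,15.215), heading=101, 0 segment(s) drawn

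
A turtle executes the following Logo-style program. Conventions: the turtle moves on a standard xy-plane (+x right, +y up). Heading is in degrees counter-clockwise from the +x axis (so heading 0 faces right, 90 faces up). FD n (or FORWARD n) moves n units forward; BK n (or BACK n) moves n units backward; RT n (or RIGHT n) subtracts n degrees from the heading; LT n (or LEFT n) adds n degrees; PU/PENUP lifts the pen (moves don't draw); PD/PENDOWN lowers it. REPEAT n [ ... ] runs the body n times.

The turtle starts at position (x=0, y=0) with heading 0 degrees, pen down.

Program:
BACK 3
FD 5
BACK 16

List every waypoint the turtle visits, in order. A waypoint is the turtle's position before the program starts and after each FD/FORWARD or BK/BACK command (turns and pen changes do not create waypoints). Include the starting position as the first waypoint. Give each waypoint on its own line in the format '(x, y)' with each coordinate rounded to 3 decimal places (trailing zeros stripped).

Answer: (0, 0)
(-3, 0)
(2, 0)
(-14, 0)

Derivation:
Executing turtle program step by step:
Start: pos=(0,0), heading=0, pen down
BK 3: (0,0) -> (-3,0) [heading=0, draw]
FD 5: (-3,0) -> (2,0) [heading=0, draw]
BK 16: (2,0) -> (-14,0) [heading=0, draw]
Final: pos=(-14,0), heading=0, 3 segment(s) drawn
Waypoints (4 total):
(0, 0)
(-3, 0)
(2, 0)
(-14, 0)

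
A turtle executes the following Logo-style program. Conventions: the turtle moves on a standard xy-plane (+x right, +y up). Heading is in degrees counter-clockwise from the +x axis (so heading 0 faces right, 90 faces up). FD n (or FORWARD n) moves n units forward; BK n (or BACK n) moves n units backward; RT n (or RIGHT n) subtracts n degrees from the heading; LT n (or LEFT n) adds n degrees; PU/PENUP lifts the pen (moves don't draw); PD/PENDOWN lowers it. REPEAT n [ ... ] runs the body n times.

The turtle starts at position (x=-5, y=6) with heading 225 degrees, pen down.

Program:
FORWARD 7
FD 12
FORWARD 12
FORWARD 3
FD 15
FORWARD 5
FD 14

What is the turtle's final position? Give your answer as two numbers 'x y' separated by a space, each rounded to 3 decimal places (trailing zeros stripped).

Answer: -53.083 -42.083

Derivation:
Executing turtle program step by step:
Start: pos=(-5,6), heading=225, pen down
FD 7: (-5,6) -> (-9.95,1.05) [heading=225, draw]
FD 12: (-9.95,1.05) -> (-18.435,-7.435) [heading=225, draw]
FD 12: (-18.435,-7.435) -> (-26.92,-15.92) [heading=225, draw]
FD 3: (-26.92,-15.92) -> (-29.042,-18.042) [heading=225, draw]
FD 15: (-29.042,-18.042) -> (-39.648,-28.648) [heading=225, draw]
FD 5: (-39.648,-28.648) -> (-43.184,-32.184) [heading=225, draw]
FD 14: (-43.184,-32.184) -> (-53.083,-42.083) [heading=225, draw]
Final: pos=(-53.083,-42.083), heading=225, 7 segment(s) drawn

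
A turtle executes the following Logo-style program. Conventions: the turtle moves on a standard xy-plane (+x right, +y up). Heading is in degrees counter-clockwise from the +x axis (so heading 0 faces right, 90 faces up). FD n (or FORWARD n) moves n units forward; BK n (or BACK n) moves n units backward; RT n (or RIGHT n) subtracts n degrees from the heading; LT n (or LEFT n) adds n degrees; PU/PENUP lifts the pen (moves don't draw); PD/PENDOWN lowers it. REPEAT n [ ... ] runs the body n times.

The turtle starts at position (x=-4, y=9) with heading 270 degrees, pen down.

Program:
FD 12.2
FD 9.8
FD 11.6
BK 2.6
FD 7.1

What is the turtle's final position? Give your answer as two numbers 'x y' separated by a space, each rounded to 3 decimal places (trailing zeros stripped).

Answer: -4 -29.1

Derivation:
Executing turtle program step by step:
Start: pos=(-4,9), heading=270, pen down
FD 12.2: (-4,9) -> (-4,-3.2) [heading=270, draw]
FD 9.8: (-4,-3.2) -> (-4,-13) [heading=270, draw]
FD 11.6: (-4,-13) -> (-4,-24.6) [heading=270, draw]
BK 2.6: (-4,-24.6) -> (-4,-22) [heading=270, draw]
FD 7.1: (-4,-22) -> (-4,-29.1) [heading=270, draw]
Final: pos=(-4,-29.1), heading=270, 5 segment(s) drawn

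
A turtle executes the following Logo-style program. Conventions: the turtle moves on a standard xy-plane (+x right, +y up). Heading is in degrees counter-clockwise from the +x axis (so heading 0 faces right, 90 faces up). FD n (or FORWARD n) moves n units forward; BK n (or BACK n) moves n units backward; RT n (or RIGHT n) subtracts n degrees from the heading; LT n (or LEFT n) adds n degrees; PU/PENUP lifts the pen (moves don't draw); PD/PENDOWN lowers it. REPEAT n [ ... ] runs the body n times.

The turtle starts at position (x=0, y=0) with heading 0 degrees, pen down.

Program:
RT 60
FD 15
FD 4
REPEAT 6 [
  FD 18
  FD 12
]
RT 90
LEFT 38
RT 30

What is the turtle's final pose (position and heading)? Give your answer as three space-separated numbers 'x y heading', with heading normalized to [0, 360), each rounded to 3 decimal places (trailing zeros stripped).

Answer: 99.5 -172.339 218

Derivation:
Executing turtle program step by step:
Start: pos=(0,0), heading=0, pen down
RT 60: heading 0 -> 300
FD 15: (0,0) -> (7.5,-12.99) [heading=300, draw]
FD 4: (7.5,-12.99) -> (9.5,-16.454) [heading=300, draw]
REPEAT 6 [
  -- iteration 1/6 --
  FD 18: (9.5,-16.454) -> (18.5,-32.043) [heading=300, draw]
  FD 12: (18.5,-32.043) -> (24.5,-42.435) [heading=300, draw]
  -- iteration 2/6 --
  FD 18: (24.5,-42.435) -> (33.5,-58.024) [heading=300, draw]
  FD 12: (33.5,-58.024) -> (39.5,-68.416) [heading=300, draw]
  -- iteration 3/6 --
  FD 18: (39.5,-68.416) -> (48.5,-84.004) [heading=300, draw]
  FD 12: (48.5,-84.004) -> (54.5,-94.397) [heading=300, draw]
  -- iteration 4/6 --
  FD 18: (54.5,-94.397) -> (63.5,-109.985) [heading=300, draw]
  FD 12: (63.5,-109.985) -> (69.5,-120.378) [heading=300, draw]
  -- iteration 5/6 --
  FD 18: (69.5,-120.378) -> (78.5,-135.966) [heading=300, draw]
  FD 12: (78.5,-135.966) -> (84.5,-146.358) [heading=300, draw]
  -- iteration 6/6 --
  FD 18: (84.5,-146.358) -> (93.5,-161.947) [heading=300, draw]
  FD 12: (93.5,-161.947) -> (99.5,-172.339) [heading=300, draw]
]
RT 90: heading 300 -> 210
LT 38: heading 210 -> 248
RT 30: heading 248 -> 218
Final: pos=(99.5,-172.339), heading=218, 14 segment(s) drawn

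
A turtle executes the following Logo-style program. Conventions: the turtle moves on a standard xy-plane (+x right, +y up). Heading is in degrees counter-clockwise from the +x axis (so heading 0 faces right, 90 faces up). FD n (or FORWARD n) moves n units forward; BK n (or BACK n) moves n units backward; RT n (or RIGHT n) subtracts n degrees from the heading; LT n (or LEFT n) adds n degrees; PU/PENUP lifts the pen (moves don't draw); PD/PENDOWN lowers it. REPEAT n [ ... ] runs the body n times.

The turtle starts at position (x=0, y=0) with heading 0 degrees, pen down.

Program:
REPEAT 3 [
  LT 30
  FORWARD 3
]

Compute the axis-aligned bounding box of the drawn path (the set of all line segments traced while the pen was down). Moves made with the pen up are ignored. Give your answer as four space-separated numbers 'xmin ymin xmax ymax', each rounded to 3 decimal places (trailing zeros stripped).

Executing turtle program step by step:
Start: pos=(0,0), heading=0, pen down
REPEAT 3 [
  -- iteration 1/3 --
  LT 30: heading 0 -> 30
  FD 3: (0,0) -> (2.598,1.5) [heading=30, draw]
  -- iteration 2/3 --
  LT 30: heading 30 -> 60
  FD 3: (2.598,1.5) -> (4.098,4.098) [heading=60, draw]
  -- iteration 3/3 --
  LT 30: heading 60 -> 90
  FD 3: (4.098,4.098) -> (4.098,7.098) [heading=90, draw]
]
Final: pos=(4.098,7.098), heading=90, 3 segment(s) drawn

Segment endpoints: x in {0, 2.598, 4.098}, y in {0, 1.5, 4.098, 7.098}
xmin=0, ymin=0, xmax=4.098, ymax=7.098

Answer: 0 0 4.098 7.098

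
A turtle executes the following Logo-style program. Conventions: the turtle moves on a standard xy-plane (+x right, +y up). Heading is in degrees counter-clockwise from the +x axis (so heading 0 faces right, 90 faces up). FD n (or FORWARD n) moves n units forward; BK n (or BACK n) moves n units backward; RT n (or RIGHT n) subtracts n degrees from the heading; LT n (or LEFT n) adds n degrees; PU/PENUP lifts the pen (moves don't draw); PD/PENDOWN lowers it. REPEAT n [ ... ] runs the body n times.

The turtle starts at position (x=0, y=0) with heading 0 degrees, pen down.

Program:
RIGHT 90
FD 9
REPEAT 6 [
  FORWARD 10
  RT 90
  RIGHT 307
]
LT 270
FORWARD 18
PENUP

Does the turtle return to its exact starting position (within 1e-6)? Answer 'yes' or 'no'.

Executing turtle program step by step:
Start: pos=(0,0), heading=0, pen down
RT 90: heading 0 -> 270
FD 9: (0,0) -> (0,-9) [heading=270, draw]
REPEAT 6 [
  -- iteration 1/6 --
  FD 10: (0,-9) -> (0,-19) [heading=270, draw]
  RT 90: heading 270 -> 180
  RT 307: heading 180 -> 233
  -- iteration 2/6 --
  FD 10: (0,-19) -> (-6.018,-26.986) [heading=233, draw]
  RT 90: heading 233 -> 143
  RT 307: heading 143 -> 196
  -- iteration 3/6 --
  FD 10: (-6.018,-26.986) -> (-15.631,-29.743) [heading=196, draw]
  RT 90: heading 196 -> 106
  RT 307: heading 106 -> 159
  -- iteration 4/6 --
  FD 10: (-15.631,-29.743) -> (-24.967,-26.159) [heading=159, draw]
  RT 90: heading 159 -> 69
  RT 307: heading 69 -> 122
  -- iteration 5/6 --
  FD 10: (-24.967,-26.159) -> (-30.266,-17.679) [heading=122, draw]
  RT 90: heading 122 -> 32
  RT 307: heading 32 -> 85
  -- iteration 6/6 --
  FD 10: (-30.266,-17.679) -> (-29.394,-7.717) [heading=85, draw]
  RT 90: heading 85 -> 355
  RT 307: heading 355 -> 48
]
LT 270: heading 48 -> 318
FD 18: (-29.394,-7.717) -> (-16.018,-19.761) [heading=318, draw]
PU: pen up
Final: pos=(-16.018,-19.761), heading=318, 8 segment(s) drawn

Start position: (0, 0)
Final position: (-16.018, -19.761)
Distance = 25.437; >= 1e-6 -> NOT closed

Answer: no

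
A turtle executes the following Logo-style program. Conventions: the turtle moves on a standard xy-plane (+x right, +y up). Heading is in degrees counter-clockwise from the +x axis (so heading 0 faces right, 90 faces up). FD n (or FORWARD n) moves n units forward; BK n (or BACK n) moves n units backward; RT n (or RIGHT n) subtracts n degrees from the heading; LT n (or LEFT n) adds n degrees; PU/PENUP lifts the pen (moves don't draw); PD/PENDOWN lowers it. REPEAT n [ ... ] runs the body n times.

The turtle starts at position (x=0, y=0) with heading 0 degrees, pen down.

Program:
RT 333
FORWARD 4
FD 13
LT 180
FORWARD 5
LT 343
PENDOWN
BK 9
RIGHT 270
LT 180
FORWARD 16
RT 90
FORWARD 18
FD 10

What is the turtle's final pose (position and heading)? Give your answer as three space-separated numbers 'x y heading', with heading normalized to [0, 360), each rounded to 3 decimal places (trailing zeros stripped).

Executing turtle program step by step:
Start: pos=(0,0), heading=0, pen down
RT 333: heading 0 -> 27
FD 4: (0,0) -> (3.564,1.816) [heading=27, draw]
FD 13: (3.564,1.816) -> (15.147,7.718) [heading=27, draw]
LT 180: heading 27 -> 207
FD 5: (15.147,7.718) -> (10.692,5.448) [heading=207, draw]
LT 343: heading 207 -> 190
PD: pen down
BK 9: (10.692,5.448) -> (19.555,7.011) [heading=190, draw]
RT 270: heading 190 -> 280
LT 180: heading 280 -> 100
FD 16: (19.555,7.011) -> (16.777,22.768) [heading=100, draw]
RT 90: heading 100 -> 10
FD 18: (16.777,22.768) -> (34.504,25.893) [heading=10, draw]
FD 10: (34.504,25.893) -> (44.352,27.63) [heading=10, draw]
Final: pos=(44.352,27.63), heading=10, 7 segment(s) drawn

Answer: 44.352 27.63 10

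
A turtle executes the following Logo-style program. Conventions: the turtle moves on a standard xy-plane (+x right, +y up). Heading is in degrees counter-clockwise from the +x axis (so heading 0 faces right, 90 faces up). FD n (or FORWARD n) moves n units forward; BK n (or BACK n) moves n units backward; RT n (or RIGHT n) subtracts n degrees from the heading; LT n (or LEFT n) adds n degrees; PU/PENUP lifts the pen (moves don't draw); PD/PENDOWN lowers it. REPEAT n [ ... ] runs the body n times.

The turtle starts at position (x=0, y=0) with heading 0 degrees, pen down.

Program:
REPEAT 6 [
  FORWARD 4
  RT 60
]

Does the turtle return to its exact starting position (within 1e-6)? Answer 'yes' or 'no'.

Answer: yes

Derivation:
Executing turtle program step by step:
Start: pos=(0,0), heading=0, pen down
REPEAT 6 [
  -- iteration 1/6 --
  FD 4: (0,0) -> (4,0) [heading=0, draw]
  RT 60: heading 0 -> 300
  -- iteration 2/6 --
  FD 4: (4,0) -> (6,-3.464) [heading=300, draw]
  RT 60: heading 300 -> 240
  -- iteration 3/6 --
  FD 4: (6,-3.464) -> (4,-6.928) [heading=240, draw]
  RT 60: heading 240 -> 180
  -- iteration 4/6 --
  FD 4: (4,-6.928) -> (0,-6.928) [heading=180, draw]
  RT 60: heading 180 -> 120
  -- iteration 5/6 --
  FD 4: (0,-6.928) -> (-2,-3.464) [heading=120, draw]
  RT 60: heading 120 -> 60
  -- iteration 6/6 --
  FD 4: (-2,-3.464) -> (0,0) [heading=60, draw]
  RT 60: heading 60 -> 0
]
Final: pos=(0,0), heading=0, 6 segment(s) drawn

Start position: (0, 0)
Final position: (0, 0)
Distance = 0; < 1e-6 -> CLOSED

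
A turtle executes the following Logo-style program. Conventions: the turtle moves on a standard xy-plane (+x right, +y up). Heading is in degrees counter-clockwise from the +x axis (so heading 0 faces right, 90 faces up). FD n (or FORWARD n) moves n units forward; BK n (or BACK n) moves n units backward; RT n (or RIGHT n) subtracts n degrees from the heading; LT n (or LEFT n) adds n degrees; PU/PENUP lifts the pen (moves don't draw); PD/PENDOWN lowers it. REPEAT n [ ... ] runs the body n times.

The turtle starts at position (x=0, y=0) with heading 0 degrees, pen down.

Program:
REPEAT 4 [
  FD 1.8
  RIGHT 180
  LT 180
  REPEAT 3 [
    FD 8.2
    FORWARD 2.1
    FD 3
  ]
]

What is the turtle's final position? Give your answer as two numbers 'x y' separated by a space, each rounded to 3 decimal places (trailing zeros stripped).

Executing turtle program step by step:
Start: pos=(0,0), heading=0, pen down
REPEAT 4 [
  -- iteration 1/4 --
  FD 1.8: (0,0) -> (1.8,0) [heading=0, draw]
  RT 180: heading 0 -> 180
  LT 180: heading 180 -> 0
  REPEAT 3 [
    -- iteration 1/3 --
    FD 8.2: (1.8,0) -> (10,0) [heading=0, draw]
    FD 2.1: (10,0) -> (12.1,0) [heading=0, draw]
    FD 3: (12.1,0) -> (15.1,0) [heading=0, draw]
    -- iteration 2/3 --
    FD 8.2: (15.1,0) -> (23.3,0) [heading=0, draw]
    FD 2.1: (23.3,0) -> (25.4,0) [heading=0, draw]
    FD 3: (25.4,0) -> (28.4,0) [heading=0, draw]
    -- iteration 3/3 --
    FD 8.2: (28.4,0) -> (36.6,0) [heading=0, draw]
    FD 2.1: (36.6,0) -> (38.7,0) [heading=0, draw]
    FD 3: (38.7,0) -> (41.7,0) [heading=0, draw]
  ]
  -- iteration 2/4 --
  FD 1.8: (41.7,0) -> (43.5,0) [heading=0, draw]
  RT 180: heading 0 -> 180
  LT 180: heading 180 -> 0
  REPEAT 3 [
    -- iteration 1/3 --
    FD 8.2: (43.5,0) -> (51.7,0) [heading=0, draw]
    FD 2.1: (51.7,0) -> (53.8,0) [heading=0, draw]
    FD 3: (53.8,0) -> (56.8,0) [heading=0, draw]
    -- iteration 2/3 --
    FD 8.2: (56.8,0) -> (65,0) [heading=0, draw]
    FD 2.1: (65,0) -> (67.1,0) [heading=0, draw]
    FD 3: (67.1,0) -> (70.1,0) [heading=0, draw]
    -- iteration 3/3 --
    FD 8.2: (70.1,0) -> (78.3,0) [heading=0, draw]
    FD 2.1: (78.3,0) -> (80.4,0) [heading=0, draw]
    FD 3: (80.4,0) -> (83.4,0) [heading=0, draw]
  ]
  -- iteration 3/4 --
  FD 1.8: (83.4,0) -> (85.2,0) [heading=0, draw]
  RT 180: heading 0 -> 180
  LT 180: heading 180 -> 0
  REPEAT 3 [
    -- iteration 1/3 --
    FD 8.2: (85.2,0) -> (93.4,0) [heading=0, draw]
    FD 2.1: (93.4,0) -> (95.5,0) [heading=0, draw]
    FD 3: (95.5,0) -> (98.5,0) [heading=0, draw]
    -- iteration 2/3 --
    FD 8.2: (98.5,0) -> (106.7,0) [heading=0, draw]
    FD 2.1: (106.7,0) -> (108.8,0) [heading=0, draw]
    FD 3: (108.8,0) -> (111.8,0) [heading=0, draw]
    -- iteration 3/3 --
    FD 8.2: (111.8,0) -> (120,0) [heading=0, draw]
    FD 2.1: (120,0) -> (122.1,0) [heading=0, draw]
    FD 3: (122.1,0) -> (125.1,0) [heading=0, draw]
  ]
  -- iteration 4/4 --
  FD 1.8: (125.1,0) -> (126.9,0) [heading=0, draw]
  RT 180: heading 0 -> 180
  LT 180: heading 180 -> 0
  REPEAT 3 [
    -- iteration 1/3 --
    FD 8.2: (126.9,0) -> (135.1,0) [heading=0, draw]
    FD 2.1: (135.1,0) -> (137.2,0) [heading=0, draw]
    FD 3: (137.2,0) -> (140.2,0) [heading=0, draw]
    -- iteration 2/3 --
    FD 8.2: (140.2,0) -> (148.4,0) [heading=0, draw]
    FD 2.1: (148.4,0) -> (150.5,0) [heading=0, draw]
    FD 3: (150.5,0) -> (153.5,0) [heading=0, draw]
    -- iteration 3/3 --
    FD 8.2: (153.5,0) -> (161.7,0) [heading=0, draw]
    FD 2.1: (161.7,0) -> (163.8,0) [heading=0, draw]
    FD 3: (163.8,0) -> (166.8,0) [heading=0, draw]
  ]
]
Final: pos=(166.8,0), heading=0, 40 segment(s) drawn

Answer: 166.8 0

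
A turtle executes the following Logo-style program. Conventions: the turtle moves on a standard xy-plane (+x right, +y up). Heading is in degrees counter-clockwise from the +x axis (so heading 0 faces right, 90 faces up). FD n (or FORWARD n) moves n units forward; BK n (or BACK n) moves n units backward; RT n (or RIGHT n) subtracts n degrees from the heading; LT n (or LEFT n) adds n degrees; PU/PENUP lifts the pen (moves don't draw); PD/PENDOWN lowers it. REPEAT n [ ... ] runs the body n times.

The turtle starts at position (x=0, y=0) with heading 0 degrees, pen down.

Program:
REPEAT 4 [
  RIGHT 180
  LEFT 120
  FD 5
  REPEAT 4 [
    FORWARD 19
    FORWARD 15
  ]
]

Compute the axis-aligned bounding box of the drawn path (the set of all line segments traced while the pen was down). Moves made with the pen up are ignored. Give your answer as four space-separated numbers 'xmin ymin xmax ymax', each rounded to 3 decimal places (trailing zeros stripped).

Executing turtle program step by step:
Start: pos=(0,0), heading=0, pen down
REPEAT 4 [
  -- iteration 1/4 --
  RT 180: heading 0 -> 180
  LT 120: heading 180 -> 300
  FD 5: (0,0) -> (2.5,-4.33) [heading=300, draw]
  REPEAT 4 [
    -- iteration 1/4 --
    FD 19: (2.5,-4.33) -> (12,-20.785) [heading=300, draw]
    FD 15: (12,-20.785) -> (19.5,-33.775) [heading=300, draw]
    -- iteration 2/4 --
    FD 19: (19.5,-33.775) -> (29,-50.229) [heading=300, draw]
    FD 15: (29,-50.229) -> (36.5,-63.22) [heading=300, draw]
    -- iteration 3/4 --
    FD 19: (36.5,-63.22) -> (46,-79.674) [heading=300, draw]
    FD 15: (46,-79.674) -> (53.5,-92.665) [heading=300, draw]
    -- iteration 4/4 --
    FD 19: (53.5,-92.665) -> (63,-109.119) [heading=300, draw]
    FD 15: (63,-109.119) -> (70.5,-122.11) [heading=300, draw]
  ]
  -- iteration 2/4 --
  RT 180: heading 300 -> 120
  LT 120: heading 120 -> 240
  FD 5: (70.5,-122.11) -> (68,-126.44) [heading=240, draw]
  REPEAT 4 [
    -- iteration 1/4 --
    FD 19: (68,-126.44) -> (58.5,-142.894) [heading=240, draw]
    FD 15: (58.5,-142.894) -> (51,-155.885) [heading=240, draw]
    -- iteration 2/4 --
    FD 19: (51,-155.885) -> (41.5,-172.339) [heading=240, draw]
    FD 15: (41.5,-172.339) -> (34,-185.329) [heading=240, draw]
    -- iteration 3/4 --
    FD 19: (34,-185.329) -> (24.5,-201.784) [heading=240, draw]
    FD 15: (24.5,-201.784) -> (17,-214.774) [heading=240, draw]
    -- iteration 4/4 --
    FD 19: (17,-214.774) -> (7.5,-231.229) [heading=240, draw]
    FD 15: (7.5,-231.229) -> (0,-244.219) [heading=240, draw]
  ]
  -- iteration 3/4 --
  RT 180: heading 240 -> 60
  LT 120: heading 60 -> 180
  FD 5: (0,-244.219) -> (-5,-244.219) [heading=180, draw]
  REPEAT 4 [
    -- iteration 1/4 --
    FD 19: (-5,-244.219) -> (-24,-244.219) [heading=180, draw]
    FD 15: (-24,-244.219) -> (-39,-244.219) [heading=180, draw]
    -- iteration 2/4 --
    FD 19: (-39,-244.219) -> (-58,-244.219) [heading=180, draw]
    FD 15: (-58,-244.219) -> (-73,-244.219) [heading=180, draw]
    -- iteration 3/4 --
    FD 19: (-73,-244.219) -> (-92,-244.219) [heading=180, draw]
    FD 15: (-92,-244.219) -> (-107,-244.219) [heading=180, draw]
    -- iteration 4/4 --
    FD 19: (-107,-244.219) -> (-126,-244.219) [heading=180, draw]
    FD 15: (-126,-244.219) -> (-141,-244.219) [heading=180, draw]
  ]
  -- iteration 4/4 --
  RT 180: heading 180 -> 0
  LT 120: heading 0 -> 120
  FD 5: (-141,-244.219) -> (-143.5,-239.889) [heading=120, draw]
  REPEAT 4 [
    -- iteration 1/4 --
    FD 19: (-143.5,-239.889) -> (-153,-223.435) [heading=120, draw]
    FD 15: (-153,-223.435) -> (-160.5,-210.444) [heading=120, draw]
    -- iteration 2/4 --
    FD 19: (-160.5,-210.444) -> (-170,-193.99) [heading=120, draw]
    FD 15: (-170,-193.99) -> (-177.5,-180.999) [heading=120, draw]
    -- iteration 3/4 --
    FD 19: (-177.5,-180.999) -> (-187,-164.545) [heading=120, draw]
    FD 15: (-187,-164.545) -> (-194.5,-151.554) [heading=120, draw]
    -- iteration 4/4 --
    FD 19: (-194.5,-151.554) -> (-204,-135.1) [heading=120, draw]
    FD 15: (-204,-135.1) -> (-211.5,-122.11) [heading=120, draw]
  ]
]
Final: pos=(-211.5,-122.11), heading=120, 36 segment(s) drawn

Segment endpoints: x in {-211.5, -204, -194.5, -187, -177.5, -170, -160.5, -153, -143.5, -141, -126, -107, -92, -73, -58, -39, -24, -5, 0, 0, 2.5, 7.5, 12, 17, 19.5, 24.5, 29, 34, 36.5, 41.5, 46, 51, 53.5, 58.5, 63, 68, 70.5}, y in {-244.219, -239.889, -231.229, -223.435, -214.774, -210.444, -201.784, -193.99, -185.329, -180.999, -172.339, -164.545, -155.885, -151.554, -142.894, -135.1, -126.44, -122.11, -122.11, -109.119, -92.665, -79.674, -63.22, -50.229, -33.775, -20.785, -4.33, 0}
xmin=-211.5, ymin=-244.219, xmax=70.5, ymax=0

Answer: -211.5 -244.219 70.5 0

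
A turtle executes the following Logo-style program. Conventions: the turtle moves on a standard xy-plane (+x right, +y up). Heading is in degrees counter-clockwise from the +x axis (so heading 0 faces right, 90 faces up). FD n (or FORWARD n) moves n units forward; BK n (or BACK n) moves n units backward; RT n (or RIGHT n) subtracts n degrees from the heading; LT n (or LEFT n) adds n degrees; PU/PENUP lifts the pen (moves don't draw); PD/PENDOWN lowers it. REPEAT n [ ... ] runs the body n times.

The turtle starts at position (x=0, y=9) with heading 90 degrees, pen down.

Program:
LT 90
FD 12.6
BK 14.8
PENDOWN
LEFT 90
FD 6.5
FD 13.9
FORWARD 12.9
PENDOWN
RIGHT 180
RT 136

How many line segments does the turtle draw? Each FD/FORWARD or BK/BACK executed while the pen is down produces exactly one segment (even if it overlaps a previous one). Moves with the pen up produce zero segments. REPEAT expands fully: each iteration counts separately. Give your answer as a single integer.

Executing turtle program step by step:
Start: pos=(0,9), heading=90, pen down
LT 90: heading 90 -> 180
FD 12.6: (0,9) -> (-12.6,9) [heading=180, draw]
BK 14.8: (-12.6,9) -> (2.2,9) [heading=180, draw]
PD: pen down
LT 90: heading 180 -> 270
FD 6.5: (2.2,9) -> (2.2,2.5) [heading=270, draw]
FD 13.9: (2.2,2.5) -> (2.2,-11.4) [heading=270, draw]
FD 12.9: (2.2,-11.4) -> (2.2,-24.3) [heading=270, draw]
PD: pen down
RT 180: heading 270 -> 90
RT 136: heading 90 -> 314
Final: pos=(2.2,-24.3), heading=314, 5 segment(s) drawn
Segments drawn: 5

Answer: 5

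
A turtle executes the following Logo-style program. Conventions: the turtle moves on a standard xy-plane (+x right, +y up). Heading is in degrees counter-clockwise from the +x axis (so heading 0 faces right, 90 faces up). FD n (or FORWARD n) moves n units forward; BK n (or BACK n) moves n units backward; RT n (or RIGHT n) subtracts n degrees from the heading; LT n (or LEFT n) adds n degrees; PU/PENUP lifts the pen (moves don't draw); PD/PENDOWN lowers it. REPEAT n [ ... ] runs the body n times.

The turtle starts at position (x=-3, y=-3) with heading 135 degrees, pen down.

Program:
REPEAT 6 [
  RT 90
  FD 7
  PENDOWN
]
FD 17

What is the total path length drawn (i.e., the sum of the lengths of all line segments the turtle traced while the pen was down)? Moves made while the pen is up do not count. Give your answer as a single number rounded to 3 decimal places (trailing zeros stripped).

Executing turtle program step by step:
Start: pos=(-3,-3), heading=135, pen down
REPEAT 6 [
  -- iteration 1/6 --
  RT 90: heading 135 -> 45
  FD 7: (-3,-3) -> (1.95,1.95) [heading=45, draw]
  PD: pen down
  -- iteration 2/6 --
  RT 90: heading 45 -> 315
  FD 7: (1.95,1.95) -> (6.899,-3) [heading=315, draw]
  PD: pen down
  -- iteration 3/6 --
  RT 90: heading 315 -> 225
  FD 7: (6.899,-3) -> (1.95,-7.95) [heading=225, draw]
  PD: pen down
  -- iteration 4/6 --
  RT 90: heading 225 -> 135
  FD 7: (1.95,-7.95) -> (-3,-3) [heading=135, draw]
  PD: pen down
  -- iteration 5/6 --
  RT 90: heading 135 -> 45
  FD 7: (-3,-3) -> (1.95,1.95) [heading=45, draw]
  PD: pen down
  -- iteration 6/6 --
  RT 90: heading 45 -> 315
  FD 7: (1.95,1.95) -> (6.899,-3) [heading=315, draw]
  PD: pen down
]
FD 17: (6.899,-3) -> (18.92,-15.021) [heading=315, draw]
Final: pos=(18.92,-15.021), heading=315, 7 segment(s) drawn

Segment lengths:
  seg 1: (-3,-3) -> (1.95,1.95), length = 7
  seg 2: (1.95,1.95) -> (6.899,-3), length = 7
  seg 3: (6.899,-3) -> (1.95,-7.95), length = 7
  seg 4: (1.95,-7.95) -> (-3,-3), length = 7
  seg 5: (-3,-3) -> (1.95,1.95), length = 7
  seg 6: (1.95,1.95) -> (6.899,-3), length = 7
  seg 7: (6.899,-3) -> (18.92,-15.021), length = 17
Total = 59

Answer: 59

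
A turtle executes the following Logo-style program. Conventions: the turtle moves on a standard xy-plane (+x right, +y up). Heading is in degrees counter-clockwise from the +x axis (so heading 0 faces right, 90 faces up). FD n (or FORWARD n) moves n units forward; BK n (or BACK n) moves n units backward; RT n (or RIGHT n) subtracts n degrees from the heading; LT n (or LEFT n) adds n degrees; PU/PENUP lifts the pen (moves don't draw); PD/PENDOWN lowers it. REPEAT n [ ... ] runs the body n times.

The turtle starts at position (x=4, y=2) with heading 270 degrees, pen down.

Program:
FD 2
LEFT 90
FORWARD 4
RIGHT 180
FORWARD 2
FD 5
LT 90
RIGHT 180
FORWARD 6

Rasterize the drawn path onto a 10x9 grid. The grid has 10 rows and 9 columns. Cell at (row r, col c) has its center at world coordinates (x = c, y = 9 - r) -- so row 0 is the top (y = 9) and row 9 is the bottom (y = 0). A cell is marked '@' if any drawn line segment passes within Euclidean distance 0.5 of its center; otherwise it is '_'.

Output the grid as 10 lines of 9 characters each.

Segment 0: (4,2) -> (4,0)
Segment 1: (4,0) -> (8,-0)
Segment 2: (8,-0) -> (6,-0)
Segment 3: (6,-0) -> (1,-0)
Segment 4: (1,-0) -> (1,6)

Answer: _________
_________
_________
_@_______
_@_______
_@_______
_@_______
_@__@____
_@__@____
_@@@@@@@@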